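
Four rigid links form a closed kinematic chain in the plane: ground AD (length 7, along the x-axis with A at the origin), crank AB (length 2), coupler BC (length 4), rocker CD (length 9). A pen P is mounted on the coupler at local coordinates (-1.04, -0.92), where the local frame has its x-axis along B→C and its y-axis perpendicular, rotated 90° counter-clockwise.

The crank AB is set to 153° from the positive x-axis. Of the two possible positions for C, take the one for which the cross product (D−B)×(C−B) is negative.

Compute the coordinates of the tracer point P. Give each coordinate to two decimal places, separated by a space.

-2.78 1.87

A=(0,0), D=(7.00,0)
B = A + 2.00·(cos153°, sin153°) = (-1.7820, 0.9080)
|BD| = 8.8288
circle(B,4.00) ∩ circle(D,9.00): a=0.7333, h=3.9322
  candidates: C₊=(-0.6482,4.7439) cross=34.717; C₋=(-1.4570,-3.0788) cross=-34.717
  mode - wants cross < 0 → take C=(-1.4570,-3.0788) (cross=-34.717)
ex = (C−B)/|BC| = (0.0813,-0.9967); ey = (0.9967,0.0813)
P = B + -1.04·ex + -0.92·ey = (-2.7835,1.8698)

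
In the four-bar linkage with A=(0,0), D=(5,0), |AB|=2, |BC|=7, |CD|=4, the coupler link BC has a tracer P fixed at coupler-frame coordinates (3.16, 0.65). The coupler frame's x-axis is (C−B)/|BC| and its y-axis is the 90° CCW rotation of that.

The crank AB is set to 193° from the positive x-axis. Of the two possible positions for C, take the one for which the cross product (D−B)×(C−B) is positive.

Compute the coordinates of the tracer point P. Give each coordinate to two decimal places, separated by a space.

A=(0,0), D=(5.00,0)
B = A + 2.00·(cos193°, sin193°) = (-1.9487, -0.4499)
|BD| = 6.9633
circle(B,7.00) ∩ circle(D,4.00): a=5.8512, h=3.8423
  candidates: C₊=(3.6420,3.7624) cross=26.755; C₋=(4.1385,-3.9061) cross=-26.755
  mode + wants cross > 0 → take C=(3.6420,3.7624) (cross=26.755)
ex = (C−B)/|BC| = (0.7987,0.6018); ey = (-0.6018,0.7987)
P = B + 3.16·ex + 0.65·ey = (0.1839,1.9708)

0.18 1.97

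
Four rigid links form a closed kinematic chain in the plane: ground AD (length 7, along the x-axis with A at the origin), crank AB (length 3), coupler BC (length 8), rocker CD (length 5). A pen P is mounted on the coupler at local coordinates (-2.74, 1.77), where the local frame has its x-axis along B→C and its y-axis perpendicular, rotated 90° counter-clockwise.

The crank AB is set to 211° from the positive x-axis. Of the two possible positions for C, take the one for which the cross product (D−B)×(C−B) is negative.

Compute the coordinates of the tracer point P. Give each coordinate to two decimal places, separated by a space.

A=(0,0), D=(7.00,0)
B = A + 3.00·(cos211°, sin211°) = (-2.5715, -1.5451)
|BD| = 9.6954
circle(B,8.00) ∩ circle(D,5.00): a=6.8590, h=4.1176
  candidates: C₊=(3.5436,3.6129) cross=39.922; C₋=(4.8560,-4.5170) cross=-39.922
  mode - wants cross < 0 → take C=(4.8560,-4.5170) (cross=-39.922)
ex = (C−B)/|BC| = (0.9284,-0.3715); ey = (0.3715,0.9284)
P = B + -2.74·ex + 1.77·ey = (-4.4579,1.1161)

-4.46 1.12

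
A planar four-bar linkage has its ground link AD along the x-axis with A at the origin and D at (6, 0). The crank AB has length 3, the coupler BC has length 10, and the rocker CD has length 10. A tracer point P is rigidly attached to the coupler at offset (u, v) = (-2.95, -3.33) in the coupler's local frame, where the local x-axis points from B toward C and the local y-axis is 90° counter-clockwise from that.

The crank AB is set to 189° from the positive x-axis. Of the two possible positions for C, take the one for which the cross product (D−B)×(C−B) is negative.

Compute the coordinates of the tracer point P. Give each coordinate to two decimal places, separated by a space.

-7.32 0.45

A=(0,0), D=(6.00,0)
B = A + 3.00·(cos189°, sin189°) = (-2.9631, -0.4693)
|BD| = 8.9753
circle(B,10.00) ∩ circle(D,10.00): a=4.4877, h=8.9365
  candidates: C₊=(1.0512,8.6896) cross=80.208; C₋=(1.9857,-9.1589) cross=-80.208
  mode - wants cross < 0 → take C=(1.9857,-9.1589) (cross=-80.208)
ex = (C−B)/|BC| = (0.4949,-0.8690); ey = (0.8690,0.4949)
P = B + -2.95·ex + -3.33·ey = (-7.3166,0.4462)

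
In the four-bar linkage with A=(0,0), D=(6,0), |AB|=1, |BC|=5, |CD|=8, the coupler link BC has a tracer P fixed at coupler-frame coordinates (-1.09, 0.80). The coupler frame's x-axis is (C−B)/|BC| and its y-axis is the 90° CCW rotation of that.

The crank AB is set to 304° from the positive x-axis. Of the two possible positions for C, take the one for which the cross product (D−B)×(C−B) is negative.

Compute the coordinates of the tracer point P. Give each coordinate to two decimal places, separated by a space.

A=(0,0), D=(6.00,0)
B = A + 1.00·(cos304°, sin304°) = (0.5592, -0.8290)
|BD| = 5.5036
circle(B,5.00) ∩ circle(D,8.00): a=-0.7913, h=4.9370
  candidates: C₊=(-0.9668,3.9324) cross=27.171; C₋=(0.5206,-5.8289) cross=-27.171
  mode - wants cross < 0 → take C=(0.5206,-5.8289) (cross=-27.171)
ex = (C−B)/|BC| = (-0.0077,-1.0000); ey = (1.0000,-0.0077)
P = B + -1.09·ex + 0.80·ey = (1.3676,0.2548)

1.37 0.25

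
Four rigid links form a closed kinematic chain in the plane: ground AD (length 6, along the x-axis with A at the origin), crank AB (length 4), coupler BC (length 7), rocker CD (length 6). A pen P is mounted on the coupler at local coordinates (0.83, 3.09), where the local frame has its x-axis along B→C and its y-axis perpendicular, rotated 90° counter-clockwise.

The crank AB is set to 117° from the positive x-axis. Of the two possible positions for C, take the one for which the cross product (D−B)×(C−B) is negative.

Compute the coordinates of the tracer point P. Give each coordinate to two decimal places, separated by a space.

1.36 3.93

A=(0,0), D=(6.00,0)
B = A + 4.00·(cos117°, sin117°) = (-1.8160, 3.5640)
|BD| = 8.5902
circle(B,7.00) ∩ circle(D,6.00): a=5.0518, h=4.8456
  candidates: C₊=(4.7909,5.8769) cross=41.624; C₋=(0.7701,-2.9408) cross=-41.624
  mode - wants cross < 0 → take C=(0.7701,-2.9408) (cross=-41.624)
ex = (C−B)/|BC| = (0.3694,-0.9293); ey = (0.9293,0.3694)
P = B + 0.83·ex + 3.09·ey = (1.3621,3.9343)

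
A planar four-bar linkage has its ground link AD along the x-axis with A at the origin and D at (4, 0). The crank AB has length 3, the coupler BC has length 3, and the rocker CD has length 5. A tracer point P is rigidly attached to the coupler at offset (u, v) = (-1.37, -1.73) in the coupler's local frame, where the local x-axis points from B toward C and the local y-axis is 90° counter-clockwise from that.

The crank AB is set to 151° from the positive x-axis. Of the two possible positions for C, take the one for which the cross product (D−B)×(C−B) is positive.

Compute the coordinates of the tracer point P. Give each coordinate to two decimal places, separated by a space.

A=(0,0), D=(4.00,0)
B = A + 3.00·(cos151°, sin151°) = (-2.6239, 1.4544)
|BD| = 6.7817
circle(B,3.00) ∩ circle(D,5.00): a=2.2112, h=2.0275
  candidates: C₊=(-0.0293,2.9605) cross=13.750; C₋=(-0.8990,-1.0001) cross=-13.750
  mode + wants cross > 0 → take C=(-0.0293,2.9605) (cross=13.750)
ex = (C−B)/|BC| = (0.8649,0.5020); ey = (-0.5020,0.8649)
P = B + -1.37·ex + -1.73·ey = (-2.9402,-0.7295)

-2.94 -0.73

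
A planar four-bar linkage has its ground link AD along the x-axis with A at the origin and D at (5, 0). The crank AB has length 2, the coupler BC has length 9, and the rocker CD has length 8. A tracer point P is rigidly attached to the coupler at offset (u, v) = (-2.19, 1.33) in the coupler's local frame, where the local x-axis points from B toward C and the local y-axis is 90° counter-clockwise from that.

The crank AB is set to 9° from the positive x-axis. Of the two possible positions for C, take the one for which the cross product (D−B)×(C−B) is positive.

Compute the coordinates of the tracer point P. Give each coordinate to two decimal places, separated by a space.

A=(0,0), D=(5.00,0)
B = A + 2.00·(cos9°, sin9°) = (1.9754, 0.3129)
|BD| = 3.0408
circle(B,9.00) ∩ circle(D,8.00): a=4.3157, h=7.8977
  candidates: C₊=(7.0808,7.7246) cross=24.015; C₋=(5.4556,-7.9870) cross=-24.015
  mode + wants cross > 0 → take C=(7.0808,7.7246) (cross=24.015)
ex = (C−B)/|BC| = (0.5673,0.8235); ey = (-0.8235,0.5673)
P = B + -2.19·ex + 1.33·ey = (-0.3622,-0.7362)

-0.36 -0.74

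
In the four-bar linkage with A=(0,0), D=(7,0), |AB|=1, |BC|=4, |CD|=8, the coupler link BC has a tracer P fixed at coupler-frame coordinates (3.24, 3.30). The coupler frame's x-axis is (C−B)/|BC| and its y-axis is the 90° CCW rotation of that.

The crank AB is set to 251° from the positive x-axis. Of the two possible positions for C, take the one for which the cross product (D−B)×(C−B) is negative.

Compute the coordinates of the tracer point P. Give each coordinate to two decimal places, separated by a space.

A=(0,0), D=(7.00,0)
B = A + 1.00·(cos251°, sin251°) = (-0.3256, -0.9455)
|BD| = 7.3863
circle(B,4.00) ∩ circle(D,8.00): a=0.4439, h=3.9753
  candidates: C₊=(-0.3942,3.0539) cross=29.363; C₋=(0.6236,-4.8313) cross=-29.363
  mode - wants cross < 0 → take C=(0.6236,-4.8313) (cross=-29.363)
ex = (C−B)/|BC| = (0.2373,-0.9714); ey = (0.9714,0.2373)
P = B + 3.24·ex + 3.30·ey = (3.6490,-3.3099)

3.65 -3.31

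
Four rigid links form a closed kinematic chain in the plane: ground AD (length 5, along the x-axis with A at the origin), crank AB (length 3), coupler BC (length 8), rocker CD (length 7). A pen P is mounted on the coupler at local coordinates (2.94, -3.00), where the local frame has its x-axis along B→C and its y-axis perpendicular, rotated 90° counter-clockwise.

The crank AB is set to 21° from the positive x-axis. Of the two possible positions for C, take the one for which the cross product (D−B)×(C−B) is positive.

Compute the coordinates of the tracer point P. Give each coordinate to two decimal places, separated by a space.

6.88 0.06

A=(0,0), D=(5.00,0)
B = A + 3.00·(cos21°, sin21°) = (2.8007, 1.0751)
|BD| = 2.4480
circle(B,8.00) ∩ circle(D,7.00): a=4.2877, h=6.7539
  candidates: C₊=(9.6190,5.2597) cross=16.533; C₋=(3.6867,-6.8757) cross=-16.533
  mode + wants cross > 0 → take C=(9.6190,5.2597) (cross=16.533)
ex = (C−B)/|BC| = (0.8523,0.5231); ey = (-0.5231,0.8523)
P = B + 2.94·ex + -3.00·ey = (6.8757,0.0561)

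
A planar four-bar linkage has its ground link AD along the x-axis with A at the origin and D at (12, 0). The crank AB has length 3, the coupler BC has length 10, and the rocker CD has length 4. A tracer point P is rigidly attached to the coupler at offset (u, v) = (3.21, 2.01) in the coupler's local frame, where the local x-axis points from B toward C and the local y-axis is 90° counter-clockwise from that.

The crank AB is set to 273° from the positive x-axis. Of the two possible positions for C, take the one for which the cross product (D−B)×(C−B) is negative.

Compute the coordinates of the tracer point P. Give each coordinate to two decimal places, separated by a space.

A=(0,0), D=(12.00,0)
B = A + 3.00·(cos273°, sin273°) = (0.1570, -2.9959)
|BD| = 12.2160
circle(B,10.00) ∩ circle(D,4.00): a=9.5461, h=2.9785
  candidates: C₊=(8.6812,2.2328) cross=36.386; C₋=(10.1421,-3.5423) cross=-36.386
  mode - wants cross < 0 → take C=(10.1421,-3.5423) (cross=-36.386)
ex = (C−B)/|BC| = (0.9985,-0.0546); ey = (0.0546,0.9985)
P = B + 3.21·ex + 2.01·ey = (3.4720,-1.1643)

3.47 -1.16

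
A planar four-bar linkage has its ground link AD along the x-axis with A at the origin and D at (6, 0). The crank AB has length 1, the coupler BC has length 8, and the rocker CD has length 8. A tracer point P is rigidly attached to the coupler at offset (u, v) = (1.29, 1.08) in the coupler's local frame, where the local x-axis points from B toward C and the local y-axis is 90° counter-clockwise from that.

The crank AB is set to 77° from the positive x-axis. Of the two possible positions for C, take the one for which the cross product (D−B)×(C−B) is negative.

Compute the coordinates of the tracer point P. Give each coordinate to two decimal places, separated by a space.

A=(0,0), D=(6.00,0)
B = A + 1.00·(cos77°, sin77°) = (0.2250, 0.9744)
|BD| = 5.8567
circle(B,8.00) ∩ circle(D,8.00): a=2.9283, h=7.4448
  candidates: C₊=(4.3511,7.8282) cross=43.602; C₋=(1.8739,-6.8538) cross=-43.602
  mode - wants cross < 0 → take C=(1.8739,-6.8538) (cross=-43.602)
ex = (C−B)/|BC| = (0.2061,-0.9785); ey = (0.9785,0.2061)
P = B + 1.29·ex + 1.08·ey = (1.5477,-0.0653)

1.55 -0.07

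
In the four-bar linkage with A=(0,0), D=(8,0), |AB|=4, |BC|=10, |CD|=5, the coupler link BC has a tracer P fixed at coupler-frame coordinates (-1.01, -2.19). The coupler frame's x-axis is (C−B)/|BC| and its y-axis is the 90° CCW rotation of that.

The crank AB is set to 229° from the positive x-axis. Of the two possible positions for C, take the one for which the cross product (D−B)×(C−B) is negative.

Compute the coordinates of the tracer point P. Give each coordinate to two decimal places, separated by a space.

A=(0,0), D=(8.00,0)
B = A + 4.00·(cos229°, sin229°) = (-2.6242, -3.0188)
|BD| = 11.0448
circle(B,10.00) ∩ circle(D,5.00): a=8.9177, h=4.5250
  candidates: C₊=(4.7171,3.7713) cross=49.977; C₋=(7.1906,-4.9341) cross=-49.977
  mode - wants cross < 0 → take C=(7.1906,-4.9341) (cross=-49.977)
ex = (C−B)/|BC| = (0.9815,-0.1915); ey = (0.1915,0.9815)
P = B + -1.01·ex + -2.19·ey = (-4.0350,-4.9749)

-4.03 -4.97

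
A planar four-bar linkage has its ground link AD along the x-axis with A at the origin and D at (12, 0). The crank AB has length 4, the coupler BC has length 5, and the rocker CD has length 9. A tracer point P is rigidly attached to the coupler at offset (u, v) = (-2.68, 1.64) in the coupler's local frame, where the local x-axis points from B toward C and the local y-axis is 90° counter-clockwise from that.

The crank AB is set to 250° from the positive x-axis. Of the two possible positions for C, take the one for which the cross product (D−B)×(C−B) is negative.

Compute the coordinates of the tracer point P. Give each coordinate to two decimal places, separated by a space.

A=(0,0), D=(12.00,0)
B = A + 4.00·(cos250°, sin250°) = (-1.3681, -3.7588)
|BD| = 13.8865
circle(B,5.00) ∩ circle(D,9.00): a=4.9269, h=0.8520
  candidates: C₊=(3.1443,-1.6050) cross=11.831; C₋=(3.6055,-3.2453) cross=-11.831
  mode - wants cross < 0 → take C=(3.6055,-3.2453) (cross=-11.831)
ex = (C−B)/|BC| = (0.9947,0.1027); ey = (-0.1027,0.9947)
P = B + -2.68·ex + 1.64·ey = (-4.2023,-2.4026)

-4.20 -2.40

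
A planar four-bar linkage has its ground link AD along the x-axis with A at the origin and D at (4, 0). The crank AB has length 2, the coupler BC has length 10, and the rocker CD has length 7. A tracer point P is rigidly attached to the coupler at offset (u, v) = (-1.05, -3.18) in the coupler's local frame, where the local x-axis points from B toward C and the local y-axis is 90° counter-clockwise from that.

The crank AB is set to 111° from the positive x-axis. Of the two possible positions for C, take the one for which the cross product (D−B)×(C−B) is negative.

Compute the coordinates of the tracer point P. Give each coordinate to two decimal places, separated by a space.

A=(0,0), D=(4.00,0)
B = A + 2.00·(cos111°, sin111°) = (-0.7167, 1.8672)
|BD| = 5.0729
circle(B,10.00) ∩ circle(D,7.00): a=7.5632, h=6.5420
  candidates: C₊=(8.7234,5.1662) cross=33.187; C₋=(3.9076,-6.9994) cross=-33.187
  mode - wants cross < 0 → take C=(3.9076,-6.9994) (cross=-33.187)
ex = (C−B)/|BC| = (0.4624,-0.8867); ey = (0.8867,0.4624)
P = B + -1.05·ex + -3.18·ey = (-4.0219,1.3276)

-4.02 1.33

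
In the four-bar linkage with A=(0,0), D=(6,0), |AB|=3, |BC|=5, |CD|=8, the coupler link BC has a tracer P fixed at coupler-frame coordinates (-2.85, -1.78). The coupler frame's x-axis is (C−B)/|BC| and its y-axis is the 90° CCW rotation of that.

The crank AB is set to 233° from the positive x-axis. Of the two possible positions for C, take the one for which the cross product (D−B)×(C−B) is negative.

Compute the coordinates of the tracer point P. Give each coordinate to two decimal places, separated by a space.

A=(0,0), D=(6.00,0)
B = A + 3.00·(cos233°, sin233°) = (-1.8054, -2.3959)
|BD| = 8.1649
circle(B,5.00) ∩ circle(D,8.00): a=1.6942, h=4.7042
  candidates: C₊=(-1.5663,2.5984) cross=38.410; C₋=(1.1946,-6.3959) cross=-38.410
  mode - wants cross < 0 → take C=(1.1946,-6.3959) (cross=-38.410)
ex = (C−B)/|BC| = (0.6000,-0.8000); ey = (0.8000,0.6000)
P = B + -2.85·ex + -1.78·ey = (-4.9394,-1.1839)

-4.94 -1.18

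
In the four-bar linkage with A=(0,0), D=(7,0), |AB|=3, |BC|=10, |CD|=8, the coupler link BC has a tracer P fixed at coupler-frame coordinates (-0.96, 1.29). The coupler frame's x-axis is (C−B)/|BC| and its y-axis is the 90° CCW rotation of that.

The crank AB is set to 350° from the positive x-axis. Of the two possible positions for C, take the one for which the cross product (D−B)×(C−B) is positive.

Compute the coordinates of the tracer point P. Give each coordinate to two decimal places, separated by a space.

A=(0,0), D=(7.00,0)
B = A + 3.00·(cos350°, sin350°) = (2.9544, -0.5209)
|BD| = 4.0790
circle(B,10.00) ∩ circle(D,8.00): a=6.4524, h=7.6398
  candidates: C₊=(8.3782,7.8804) cross=31.163; C₋=(10.3297,-7.2742) cross=-31.163
  mode + wants cross > 0 → take C=(8.3782,7.8804) (cross=31.163)
ex = (C−B)/|BC| = (0.5424,0.8401); ey = (-0.8401,0.5424)
P = B + -0.96·ex + 1.29·ey = (1.3500,-0.6278)

1.35 -0.63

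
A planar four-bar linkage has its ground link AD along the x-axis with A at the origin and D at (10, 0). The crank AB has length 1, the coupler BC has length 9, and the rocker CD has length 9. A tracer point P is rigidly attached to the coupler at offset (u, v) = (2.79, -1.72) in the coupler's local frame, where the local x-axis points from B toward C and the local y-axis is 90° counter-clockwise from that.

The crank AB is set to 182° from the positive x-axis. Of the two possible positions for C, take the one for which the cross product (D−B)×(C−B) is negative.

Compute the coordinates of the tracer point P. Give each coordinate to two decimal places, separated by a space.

-0.65 -3.29

A=(0,0), D=(10.00,0)
B = A + 1.00·(cos182°, sin182°) = (-0.9994, -0.0349)
|BD| = 10.9994
circle(B,9.00) ∩ circle(D,9.00): a=5.4997, h=7.1241
  candidates: C₊=(4.4777,7.1066) cross=78.361; C₋=(4.5229,-7.1415) cross=-78.361
  mode - wants cross < 0 → take C=(4.5229,-7.1415) (cross=-78.361)
ex = (C−B)/|BC| = (0.6136,-0.7896); ey = (0.7896,0.6136)
P = B + 2.79·ex + -1.72·ey = (-0.6456,-3.2933)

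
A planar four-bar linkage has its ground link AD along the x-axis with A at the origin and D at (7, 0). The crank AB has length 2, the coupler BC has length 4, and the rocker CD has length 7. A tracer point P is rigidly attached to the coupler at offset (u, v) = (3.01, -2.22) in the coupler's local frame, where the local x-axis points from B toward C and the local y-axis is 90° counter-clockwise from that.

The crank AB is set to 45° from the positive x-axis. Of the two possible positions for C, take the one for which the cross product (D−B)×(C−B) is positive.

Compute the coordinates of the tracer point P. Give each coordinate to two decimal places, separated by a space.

A=(0,0), D=(7.00,0)
B = A + 2.00·(cos45°, sin45°) = (1.4142, 1.4142)
|BD| = 5.7620
circle(B,4.00) ∩ circle(D,7.00): a=0.0174, h=4.0000
  candidates: C₊=(2.4129,5.2875) cross=23.048; C₋=(0.4494,-2.4677) cross=-23.048
  mode + wants cross > 0 → take C=(2.4129,5.2875) (cross=23.048)
ex = (C−B)/|BC| = (0.2497,0.9683); ey = (-0.9683,0.2497)
P = B + 3.01·ex + -2.22·ey = (4.3154,3.7746)

4.32 3.77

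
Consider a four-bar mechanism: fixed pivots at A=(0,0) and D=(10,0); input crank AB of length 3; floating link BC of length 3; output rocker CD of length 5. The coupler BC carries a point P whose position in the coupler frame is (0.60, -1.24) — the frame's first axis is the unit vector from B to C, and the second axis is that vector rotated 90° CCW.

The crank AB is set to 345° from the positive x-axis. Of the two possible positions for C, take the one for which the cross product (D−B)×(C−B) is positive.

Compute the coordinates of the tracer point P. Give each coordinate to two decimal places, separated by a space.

A=(0,0), D=(10.00,0)
B = A + 3.00·(cos345°, sin345°) = (2.8978, -0.7765)
|BD| = 7.1445
circle(B,3.00) ∩ circle(D,5.00): a=2.4525, h=1.7277
  candidates: C₊=(5.1480,1.2076) cross=12.344; C₋=(5.5236,-2.2274) cross=-12.344
  mode + wants cross > 0 → take C=(5.1480,1.2076) (cross=12.344)
ex = (C−B)/|BC| = (0.7501,0.6613); ey = (-0.6613,0.7501)
P = B + 0.60·ex + -1.24·ey = (4.1679,-1.3097)

4.17 -1.31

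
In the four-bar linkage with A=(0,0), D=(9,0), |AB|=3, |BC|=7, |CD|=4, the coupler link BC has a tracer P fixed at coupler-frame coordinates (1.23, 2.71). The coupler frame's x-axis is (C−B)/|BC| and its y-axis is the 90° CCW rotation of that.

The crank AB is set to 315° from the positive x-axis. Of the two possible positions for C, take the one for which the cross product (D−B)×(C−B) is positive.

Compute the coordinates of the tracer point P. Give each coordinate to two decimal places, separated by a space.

0.84 0.57

A=(0,0), D=(9.00,0)
B = A + 3.00·(cos315°, sin315°) = (2.1213, -2.1213)
|BD| = 7.1983
circle(B,7.00) ∩ circle(D,4.00): a=5.8914, h=3.7804
  candidates: C₊=(6.6370,3.2274) cross=27.213; C₋=(8.8651,-3.9977) cross=-27.213
  mode + wants cross > 0 → take C=(6.6370,3.2274) (cross=27.213)
ex = (C−B)/|BC| = (0.6451,0.7641); ey = (-0.7641,0.6451)
P = B + 1.23·ex + 2.71·ey = (0.8441,0.5667)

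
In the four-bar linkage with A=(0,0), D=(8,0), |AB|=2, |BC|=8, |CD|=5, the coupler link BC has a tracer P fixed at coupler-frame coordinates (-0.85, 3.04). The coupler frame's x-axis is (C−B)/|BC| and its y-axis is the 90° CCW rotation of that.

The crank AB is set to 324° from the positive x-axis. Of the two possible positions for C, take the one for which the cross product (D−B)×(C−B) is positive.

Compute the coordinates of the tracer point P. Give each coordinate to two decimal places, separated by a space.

A=(0,0), D=(8.00,0)
B = A + 2.00·(cos324°, sin324°) = (1.6180, -1.1756)
|BD| = 6.4893
circle(B,8.00) ∩ circle(D,5.00): a=6.2496, h=4.9942
  candidates: C₊=(6.8595,4.8682) cross=32.409; C₋=(8.6690,-4.9550) cross=-32.409
  mode + wants cross > 0 → take C=(6.8595,4.8682) (cross=32.409)
ex = (C−B)/|BC| = (0.6552,0.7555); ey = (-0.7555,0.6552)
P = B + -0.85·ex + 3.04·ey = (-1.2355,0.1740)

-1.24 0.17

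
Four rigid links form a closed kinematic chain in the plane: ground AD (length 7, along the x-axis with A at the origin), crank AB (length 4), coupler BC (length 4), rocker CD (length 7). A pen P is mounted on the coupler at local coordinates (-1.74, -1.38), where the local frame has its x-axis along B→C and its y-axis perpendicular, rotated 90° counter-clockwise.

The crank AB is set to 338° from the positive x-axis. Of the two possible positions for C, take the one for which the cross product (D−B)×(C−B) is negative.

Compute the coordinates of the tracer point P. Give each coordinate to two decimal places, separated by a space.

A=(0,0), D=(7.00,0)
B = A + 4.00·(cos338°, sin338°) = (3.7087, -1.4984)
|BD| = 3.6163
circle(B,4.00) ∩ circle(D,7.00): a=-2.7545, h=2.9005
  candidates: C₊=(0.0000,-0.0000) cross=10.489; C₋=(2.4036,-5.2795) cross=-10.489
  mode - wants cross < 0 → take C=(2.4036,-5.2795) (cross=-10.489)
ex = (C−B)/|BC| = (-0.3263,-0.9453); ey = (0.9453,-0.3263)
P = B + -1.74·ex + -1.38·ey = (2.9720,0.5966)

2.97 0.60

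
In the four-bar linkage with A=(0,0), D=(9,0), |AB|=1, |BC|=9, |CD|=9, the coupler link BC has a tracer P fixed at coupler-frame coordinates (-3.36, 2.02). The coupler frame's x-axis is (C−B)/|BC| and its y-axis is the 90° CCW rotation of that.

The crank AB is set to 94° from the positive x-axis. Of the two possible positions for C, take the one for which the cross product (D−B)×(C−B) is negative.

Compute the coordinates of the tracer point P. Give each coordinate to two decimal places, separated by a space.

0.40 4.89

A=(0,0), D=(9.00,0)
B = A + 1.00·(cos94°, sin94°) = (-0.0698, 0.9976)
|BD| = 9.1245
circle(B,9.00) ∩ circle(D,9.00): a=4.5622, h=7.7580
  candidates: C₊=(5.3133,8.2102) cross=70.787; C₋=(3.6170,-7.2127) cross=-70.787
  mode - wants cross < 0 → take C=(3.6170,-7.2127) (cross=-70.787)
ex = (C−B)/|BC| = (0.4096,-0.9122); ey = (0.9122,0.4096)
P = B + -3.36·ex + 2.02·ey = (0.3966,4.8902)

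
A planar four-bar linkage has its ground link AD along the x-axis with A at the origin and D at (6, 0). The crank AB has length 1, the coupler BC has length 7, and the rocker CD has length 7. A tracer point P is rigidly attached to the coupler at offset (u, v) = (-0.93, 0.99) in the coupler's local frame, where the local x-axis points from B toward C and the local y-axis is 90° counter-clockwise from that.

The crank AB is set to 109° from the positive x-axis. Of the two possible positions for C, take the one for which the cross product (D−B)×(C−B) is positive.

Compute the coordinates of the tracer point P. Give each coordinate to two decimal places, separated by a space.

-1.67 0.77

A=(0,0), D=(6.00,0)
B = A + 1.00·(cos109°, sin109°) = (-0.3256, 0.9455)
|BD| = 6.3958
circle(B,7.00) ∩ circle(D,7.00): a=3.1979, h=6.2268
  candidates: C₊=(3.7577,6.6312) cross=39.826; C₋=(1.9167,-5.6856) cross=-39.826
  mode + wants cross > 0 → take C=(3.7577,6.6312) (cross=39.826)
ex = (C−B)/|BC| = (0.5833,0.8122); ey = (-0.8122,0.5833)
P = B + -0.93·ex + 0.99·ey = (-1.6722,0.7676)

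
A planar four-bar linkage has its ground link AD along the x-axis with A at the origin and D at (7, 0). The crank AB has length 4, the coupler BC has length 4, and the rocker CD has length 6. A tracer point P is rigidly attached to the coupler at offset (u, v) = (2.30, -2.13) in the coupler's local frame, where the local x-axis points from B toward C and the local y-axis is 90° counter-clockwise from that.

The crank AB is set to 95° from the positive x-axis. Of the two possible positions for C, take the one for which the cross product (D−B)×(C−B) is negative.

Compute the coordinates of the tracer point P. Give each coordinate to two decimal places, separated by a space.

-1.58 1.10

A=(0,0), D=(7.00,0)
B = A + 4.00·(cos95°, sin95°) = (-0.3486, 3.9848)
|BD| = 8.3595
circle(B,4.00) ∩ circle(D,6.00): a=2.9835, h=2.6644
  candidates: C₊=(3.5441,4.9048) cross=22.273; C₋=(1.0041,0.2204) cross=-22.273
  mode - wants cross < 0 → take C=(1.0041,0.2204) (cross=-22.273)
ex = (C−B)/|BC| = (0.3382,-0.9411); ey = (0.9411,0.3382)
P = B + 2.30·ex + -2.13·ey = (-1.5753,1.1000)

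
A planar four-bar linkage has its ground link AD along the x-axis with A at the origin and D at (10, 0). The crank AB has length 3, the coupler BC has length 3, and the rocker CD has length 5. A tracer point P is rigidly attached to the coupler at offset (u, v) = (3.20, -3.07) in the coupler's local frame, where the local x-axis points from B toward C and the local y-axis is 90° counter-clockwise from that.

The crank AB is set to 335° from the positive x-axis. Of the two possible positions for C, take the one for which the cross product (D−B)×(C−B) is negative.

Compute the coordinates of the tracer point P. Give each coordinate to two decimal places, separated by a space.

A=(0,0), D=(10.00,0)
B = A + 3.00·(cos335°, sin335°) = (2.7189, -1.2679)
|BD| = 7.3906
circle(B,3.00) ∩ circle(D,5.00): a=2.6129, h=1.4741
  candidates: C₊=(5.0402,0.6326) cross=10.894; C₋=(5.5459,-2.2719) cross=-10.894
  mode - wants cross < 0 → take C=(5.5459,-2.2719) (cross=-10.894)
ex = (C−B)/|BC| = (0.9423,-0.3347); ey = (0.3347,0.9423)
P = B + 3.20·ex + -3.07·ey = (4.7070,-5.2318)

4.71 -5.23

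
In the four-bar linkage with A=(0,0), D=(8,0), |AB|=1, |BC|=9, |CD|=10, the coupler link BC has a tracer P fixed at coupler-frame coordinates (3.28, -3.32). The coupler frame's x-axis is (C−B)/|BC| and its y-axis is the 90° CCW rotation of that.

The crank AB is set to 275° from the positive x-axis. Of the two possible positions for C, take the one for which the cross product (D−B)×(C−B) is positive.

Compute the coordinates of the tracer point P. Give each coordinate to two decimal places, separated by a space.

3.97 1.60

A=(0,0), D=(8.00,0)
B = A + 1.00·(cos275°, sin275°) = (0.0872, -0.9962)
|BD| = 7.9753
circle(B,9.00) ∩ circle(D,10.00): a=2.7965, h=8.5545
  candidates: C₊=(1.7932,7.8406) cross=68.225; C₋=(3.9303,-9.1344) cross=-68.225
  mode + wants cross > 0 → take C=(1.7932,7.8406) (cross=68.225)
ex = (C−B)/|BC| = (0.1896,0.9819); ey = (-0.9819,0.1896)
P = B + 3.28·ex + -3.32·ey = (3.9687,1.5950)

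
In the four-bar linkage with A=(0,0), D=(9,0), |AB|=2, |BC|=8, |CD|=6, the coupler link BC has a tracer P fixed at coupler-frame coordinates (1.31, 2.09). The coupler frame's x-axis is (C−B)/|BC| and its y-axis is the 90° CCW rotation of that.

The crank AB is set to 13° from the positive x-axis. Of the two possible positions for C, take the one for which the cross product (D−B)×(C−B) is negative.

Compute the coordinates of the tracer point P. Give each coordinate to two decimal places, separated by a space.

4.39 0.79

A=(0,0), D=(9.00,0)
B = A + 2.00·(cos13°, sin13°) = (1.9487, 0.4499)
|BD| = 7.0656
circle(B,8.00) ∩ circle(D,6.00): a=5.5142, h=5.7960
  candidates: C₊=(7.8208,5.8830) cross=40.952; C₋=(7.0827,-5.6854) cross=-40.952
  mode - wants cross < 0 → take C=(7.0827,-5.6854) (cross=-40.952)
ex = (C−B)/|BC| = (0.6417,-0.7669); ey = (0.7669,0.6417)
P = B + 1.31·ex + 2.09·ey = (4.3923,0.7865)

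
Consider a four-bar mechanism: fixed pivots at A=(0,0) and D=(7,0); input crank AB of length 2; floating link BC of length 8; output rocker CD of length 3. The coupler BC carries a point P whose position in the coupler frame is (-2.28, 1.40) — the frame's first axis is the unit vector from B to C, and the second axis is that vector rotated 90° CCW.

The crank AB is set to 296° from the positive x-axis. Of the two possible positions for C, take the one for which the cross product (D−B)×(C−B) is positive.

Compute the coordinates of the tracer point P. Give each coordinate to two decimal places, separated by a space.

-1.79 -2.04

A=(0,0), D=(7.00,0)
B = A + 2.00·(cos296°, sin296°) = (0.8767, -1.7976)
|BD| = 6.3817
circle(B,8.00) ∩ circle(D,3.00): a=7.5001, h=2.7837
  candidates: C₊=(7.2890,2.9860) cross=17.765; C₋=(8.8572,-2.3560) cross=-17.765
  mode + wants cross > 0 → take C=(7.2890,2.9860) (cross=17.765)
ex = (C−B)/|BC| = (0.8015,0.5980); ey = (-0.5980,0.8015)
P = B + -2.28·ex + 1.40·ey = (-1.7879,-2.0388)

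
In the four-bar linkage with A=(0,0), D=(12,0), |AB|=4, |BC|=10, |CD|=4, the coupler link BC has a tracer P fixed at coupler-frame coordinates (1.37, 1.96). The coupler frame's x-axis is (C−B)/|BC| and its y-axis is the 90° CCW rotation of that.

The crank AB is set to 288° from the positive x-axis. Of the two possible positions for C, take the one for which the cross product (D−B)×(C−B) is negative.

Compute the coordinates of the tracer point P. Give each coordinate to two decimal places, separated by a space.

2.63 -1.86

A=(0,0), D=(12.00,0)
B = A + 4.00·(cos288°, sin288°) = (1.2361, -3.8042)
|BD| = 11.4164
circle(B,10.00) ∩ circle(D,4.00): a=9.3871, h=3.4470
  candidates: C₊=(8.9381,2.5738) cross=39.353; C₋=(11.2353,-3.9262) cross=-39.353
  mode - wants cross < 0 → take C=(11.2353,-3.9262) (cross=-39.353)
ex = (C−B)/|BC| = (0.9999,-0.0122); ey = (0.0122,0.9999)
P = B + 1.37·ex + 1.96·ey = (2.6299,-1.8611)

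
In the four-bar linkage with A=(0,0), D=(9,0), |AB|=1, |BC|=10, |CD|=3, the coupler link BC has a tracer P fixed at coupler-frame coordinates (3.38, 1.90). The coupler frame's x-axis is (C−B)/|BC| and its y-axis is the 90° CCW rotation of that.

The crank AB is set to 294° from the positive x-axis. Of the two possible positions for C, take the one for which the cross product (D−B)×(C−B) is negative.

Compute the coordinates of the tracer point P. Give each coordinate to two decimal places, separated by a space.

A=(0,0), D=(9.00,0)
B = A + 1.00·(cos294°, sin294°) = (0.4067, -0.9135)
|BD| = 8.6417
circle(B,10.00) ∩ circle(D,3.00): a=9.5860, h=2.8475
  candidates: C₊=(9.6380,2.9314) cross=24.607; C₋=(10.2401,-2.7317) cross=-24.607
  mode - wants cross < 0 → take C=(10.2401,-2.7317) (cross=-24.607)
ex = (C−B)/|BC| = (0.9833,-0.1818); ey = (0.1818,0.9833)
P = B + 3.38·ex + 1.90·ey = (4.0759,0.3402)

4.08 0.34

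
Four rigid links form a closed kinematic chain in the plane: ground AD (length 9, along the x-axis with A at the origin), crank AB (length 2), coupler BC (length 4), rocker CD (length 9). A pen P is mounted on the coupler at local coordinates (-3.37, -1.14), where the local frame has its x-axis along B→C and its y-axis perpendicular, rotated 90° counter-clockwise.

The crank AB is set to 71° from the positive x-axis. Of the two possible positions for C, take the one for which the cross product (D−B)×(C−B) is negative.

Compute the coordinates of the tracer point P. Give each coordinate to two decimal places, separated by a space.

A=(0,0), D=(9.00,0)
B = A + 2.00·(cos71°, sin71°) = (0.6511, 1.8910)
|BD| = 8.5603
circle(B,4.00) ∩ circle(D,9.00): a=0.4836, h=3.9707
  candidates: C₊=(1.9999,5.6568) cross=33.990; C₋=(0.2456,-2.0884) cross=-33.990
  mode - wants cross < 0 → take C=(0.2456,-2.0884) (cross=-33.990)
ex = (C−B)/|BC| = (-0.1014,-0.9948); ey = (0.9948,-0.1014)
P = B + -3.37·ex + -1.14·ey = (-0.1414,5.3592)

-0.14 5.36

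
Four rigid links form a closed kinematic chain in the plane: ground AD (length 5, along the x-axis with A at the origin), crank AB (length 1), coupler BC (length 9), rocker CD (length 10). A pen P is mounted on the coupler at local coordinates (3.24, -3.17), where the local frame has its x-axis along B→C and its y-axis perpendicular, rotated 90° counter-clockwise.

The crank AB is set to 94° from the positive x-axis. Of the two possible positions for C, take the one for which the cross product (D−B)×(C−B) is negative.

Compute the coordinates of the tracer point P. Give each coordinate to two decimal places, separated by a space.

A=(0,0), D=(5.00,0)
B = A + 1.00·(cos94°, sin94°) = (-0.0698, 0.9976)
|BD| = 5.1670
circle(B,9.00) ∩ circle(D,10.00): a=0.7449, h=8.9691
  candidates: C₊=(2.3927,9.6541) cross=46.343; C₋=(-1.0705,-7.9466) cross=-46.343
  mode - wants cross < 0 → take C=(-1.0705,-7.9466) (cross=-46.343)
ex = (C−B)/|BC| = (-0.1112,-0.9938); ey = (0.9938,-0.1112)
P = B + 3.24·ex + -3.17·ey = (-3.5804,-1.8699)

-3.58 -1.87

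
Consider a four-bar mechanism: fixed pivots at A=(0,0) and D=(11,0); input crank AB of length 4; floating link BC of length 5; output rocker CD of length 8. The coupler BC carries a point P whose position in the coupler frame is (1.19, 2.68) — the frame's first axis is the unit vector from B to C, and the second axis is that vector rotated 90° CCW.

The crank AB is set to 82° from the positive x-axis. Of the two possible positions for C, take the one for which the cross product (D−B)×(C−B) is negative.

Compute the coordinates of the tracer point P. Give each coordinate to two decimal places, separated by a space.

A=(0,0), D=(11.00,0)
B = A + 4.00·(cos82°, sin82°) = (0.5567, 3.9611)
|BD| = 11.1693
circle(B,5.00) ∩ circle(D,8.00): a=3.8388, h=3.2037
  candidates: C₊=(5.2821,5.5952) cross=35.783; C₋=(3.0098,-0.3958) cross=-35.783
  mode - wants cross < 0 → take C=(3.0098,-0.3958) (cross=-35.783)
ex = (C−B)/|BC| = (0.4906,-0.8714); ey = (0.8714,0.4906)
P = B + 1.19·ex + 2.68·ey = (3.4758,4.2390)

3.48 4.24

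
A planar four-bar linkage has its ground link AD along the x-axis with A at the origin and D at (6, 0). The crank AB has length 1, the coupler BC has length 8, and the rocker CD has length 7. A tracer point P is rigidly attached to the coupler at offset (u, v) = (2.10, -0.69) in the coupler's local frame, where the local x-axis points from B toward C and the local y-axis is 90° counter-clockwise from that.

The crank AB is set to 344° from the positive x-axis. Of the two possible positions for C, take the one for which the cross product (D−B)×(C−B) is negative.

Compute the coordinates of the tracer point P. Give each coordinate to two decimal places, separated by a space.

A=(0,0), D=(6.00,0)
B = A + 1.00·(cos344°, sin344°) = (0.9613, -0.2756)
|BD| = 5.0463
circle(B,8.00) ∩ circle(D,7.00): a=4.0094, h=6.9228
  candidates: C₊=(4.5865,6.8558) cross=34.934; C₋=(5.3428,-6.9691) cross=-34.934
  mode - wants cross < 0 → take C=(5.3428,-6.9691) (cross=-34.934)
ex = (C−B)/|BC| = (0.5477,-0.8367); ey = (0.8367,0.5477)
P = B + 2.10·ex + -0.69·ey = (1.5341,-2.4106)

1.53 -2.41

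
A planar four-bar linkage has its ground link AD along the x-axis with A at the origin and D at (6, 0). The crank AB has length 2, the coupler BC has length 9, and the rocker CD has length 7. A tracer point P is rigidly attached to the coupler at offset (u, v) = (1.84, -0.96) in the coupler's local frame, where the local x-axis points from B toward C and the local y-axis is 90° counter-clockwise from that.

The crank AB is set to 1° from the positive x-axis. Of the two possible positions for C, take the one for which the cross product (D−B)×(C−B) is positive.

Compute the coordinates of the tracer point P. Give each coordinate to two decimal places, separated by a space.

3.95 0.75

A=(0,0), D=(6.00,0)
B = A + 2.00·(cos1°, sin1°) = (1.9997, 0.0349)
|BD| = 4.0005
circle(B,9.00) ∩ circle(D,7.00): a=5.9998, h=6.7084
  candidates: C₊=(8.0578,6.6907) cross=26.837; C₋=(7.9407,-6.7256) cross=-26.837
  mode + wants cross > 0 → take C=(8.0578,6.6907) (cross=26.837)
ex = (C−B)/|BC| = (0.6731,0.7395); ey = (-0.7395,0.6731)
P = B + 1.84·ex + -0.96·ey = (3.9482,0.7495)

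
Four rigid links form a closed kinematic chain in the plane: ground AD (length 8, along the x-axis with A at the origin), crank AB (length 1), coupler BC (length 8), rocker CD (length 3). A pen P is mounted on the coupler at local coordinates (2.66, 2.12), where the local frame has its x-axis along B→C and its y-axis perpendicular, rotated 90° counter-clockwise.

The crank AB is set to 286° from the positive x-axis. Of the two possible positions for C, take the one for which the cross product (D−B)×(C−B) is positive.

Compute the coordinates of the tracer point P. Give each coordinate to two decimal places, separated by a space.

A=(0,0), D=(8.00,0)
B = A + 1.00·(cos286°, sin286°) = (0.2756, -0.9613)
|BD| = 7.7839
circle(B,8.00) ∩ circle(D,3.00): a=7.4249, h=2.9784
  candidates: C₊=(7.2759,2.9113) cross=23.184; C₋=(8.0115,-3.0000) cross=-23.184
  mode + wants cross > 0 → take C=(7.2759,2.9113) (cross=23.184)
ex = (C−B)/|BC| = (0.8750,0.4841); ey = (-0.4841,0.8750)
P = B + 2.66·ex + 2.12·ey = (1.5770,2.1814)

1.58 2.18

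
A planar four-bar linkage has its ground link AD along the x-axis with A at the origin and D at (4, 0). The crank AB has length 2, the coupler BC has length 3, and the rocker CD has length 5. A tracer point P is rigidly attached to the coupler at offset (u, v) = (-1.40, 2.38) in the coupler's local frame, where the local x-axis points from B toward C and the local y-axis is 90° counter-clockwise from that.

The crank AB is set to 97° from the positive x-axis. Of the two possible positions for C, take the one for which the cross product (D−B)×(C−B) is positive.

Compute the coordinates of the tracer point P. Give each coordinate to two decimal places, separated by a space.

-2.99 2.31

A=(0,0), D=(4.00,0)
B = A + 2.00·(cos97°, sin97°) = (-0.2437, 1.9851)
|BD| = 4.6851
circle(B,3.00) ∩ circle(D,5.00): a=0.6350, h=2.9320
  candidates: C₊=(1.5737,4.3719) cross=13.737; C₋=(-0.9109,-0.9398) cross=-13.737
  mode + wants cross > 0 → take C=(1.5737,4.3719) (cross=13.737)
ex = (C−B)/|BC| = (0.6058,0.7956); ey = (-0.7956,0.6058)
P = B + -1.40·ex + 2.38·ey = (-2.9854,2.3131)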